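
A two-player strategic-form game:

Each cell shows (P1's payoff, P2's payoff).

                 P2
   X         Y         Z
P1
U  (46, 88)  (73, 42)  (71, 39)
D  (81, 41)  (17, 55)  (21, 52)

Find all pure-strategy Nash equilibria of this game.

none

(U, X): P1 can switch to D (46 → 81). Not NE.
(U, Y): P2 can switch to X (42 → 88). Not NE.
(U, Z): P2 can switch to X (39 → 88). Not NE.
(D, X): P2 can switch to Y (41 → 55). Not NE.
(D, Y): P1 can switch to U (17 → 73). Not NE.
(D, Z): P1 can switch to U (21 → 71). Not NE.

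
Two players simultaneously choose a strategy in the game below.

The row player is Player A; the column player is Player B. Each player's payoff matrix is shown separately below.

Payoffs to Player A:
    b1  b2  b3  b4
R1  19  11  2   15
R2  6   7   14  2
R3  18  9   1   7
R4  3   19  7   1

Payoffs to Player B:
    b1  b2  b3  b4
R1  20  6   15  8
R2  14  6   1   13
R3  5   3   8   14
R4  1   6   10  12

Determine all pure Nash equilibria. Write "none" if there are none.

Pure NE: (R1, b1)

Player A against b1: payoffs 19, 6, 18, 3 → best response R1.
Player A against b2: payoffs 11, 7, 9, 19 → best response R4.
Player A against b3: payoffs 2, 14, 1, 7 → best response R2.
Player A against b4: payoffs 15, 2, 7, 1 → best response R1.
Player B against R1: payoffs 20, 6, 15, 8 → best response b1.
Player B against R2: payoffs 14, 6, 1, 13 → best response b1.
Player B against R3: payoffs 5, 3, 8, 14 → best response b4.
Player B against R4: payoffs 1, 6, 10, 12 → best response b4.
Mutual best responses: (R1, b1).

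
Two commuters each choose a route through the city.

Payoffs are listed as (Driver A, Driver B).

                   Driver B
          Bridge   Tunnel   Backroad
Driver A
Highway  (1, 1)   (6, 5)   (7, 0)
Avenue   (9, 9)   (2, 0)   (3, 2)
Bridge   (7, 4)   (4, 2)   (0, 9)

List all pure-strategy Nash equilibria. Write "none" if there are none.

Pure-strategy Nash equilibria: (Highway, Tunnel), (Avenue, Bridge)

Driver A against Bridge: payoffs 1, 9, 7 → best response Avenue.
Driver A against Tunnel: payoffs 6, 2, 4 → best response Highway.
Driver A against Backroad: payoffs 7, 3, 0 → best response Highway.
Driver B against Highway: payoffs 1, 5, 0 → best response Tunnel.
Driver B against Avenue: payoffs 9, 0, 2 → best response Bridge.
Driver B against Bridge: payoffs 4, 2, 9 → best response Backroad.
Mutual best responses: (Highway, Tunnel); (Avenue, Bridge).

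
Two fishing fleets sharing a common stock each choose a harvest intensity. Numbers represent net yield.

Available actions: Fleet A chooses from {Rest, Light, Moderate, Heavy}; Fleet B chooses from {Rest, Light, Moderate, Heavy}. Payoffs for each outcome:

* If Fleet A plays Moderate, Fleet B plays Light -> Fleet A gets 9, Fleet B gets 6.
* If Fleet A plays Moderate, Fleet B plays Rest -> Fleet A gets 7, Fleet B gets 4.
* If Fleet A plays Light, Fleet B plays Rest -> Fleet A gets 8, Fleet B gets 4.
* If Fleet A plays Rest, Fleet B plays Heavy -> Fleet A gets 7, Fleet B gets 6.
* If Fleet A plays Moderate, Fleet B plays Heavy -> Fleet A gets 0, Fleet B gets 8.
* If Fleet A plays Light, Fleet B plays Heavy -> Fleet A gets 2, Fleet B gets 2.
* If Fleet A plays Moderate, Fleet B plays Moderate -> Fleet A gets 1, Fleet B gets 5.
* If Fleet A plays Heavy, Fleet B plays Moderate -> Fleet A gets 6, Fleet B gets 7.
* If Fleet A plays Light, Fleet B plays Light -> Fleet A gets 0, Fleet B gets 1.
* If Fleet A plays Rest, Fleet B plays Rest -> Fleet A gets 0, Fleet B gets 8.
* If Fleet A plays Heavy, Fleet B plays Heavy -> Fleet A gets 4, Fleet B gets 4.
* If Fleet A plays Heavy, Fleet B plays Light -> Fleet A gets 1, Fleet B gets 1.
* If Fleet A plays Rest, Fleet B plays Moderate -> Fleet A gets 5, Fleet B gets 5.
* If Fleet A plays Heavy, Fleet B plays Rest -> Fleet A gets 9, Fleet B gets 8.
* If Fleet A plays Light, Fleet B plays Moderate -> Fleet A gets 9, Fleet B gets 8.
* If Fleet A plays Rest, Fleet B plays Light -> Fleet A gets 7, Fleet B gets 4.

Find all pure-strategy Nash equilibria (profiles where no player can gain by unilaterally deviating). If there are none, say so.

(Light, Moderate) and (Heavy, Rest)

Fleet A against Rest: payoffs 0, 8, 7, 9 → best response Heavy.
Fleet A against Light: payoffs 7, 0, 9, 1 → best response Moderate.
Fleet A against Moderate: payoffs 5, 9, 1, 6 → best response Light.
Fleet A against Heavy: payoffs 7, 2, 0, 4 → best response Rest.
Fleet B against Rest: payoffs 8, 4, 5, 6 → best response Rest.
Fleet B against Light: payoffs 4, 1, 8, 2 → best response Moderate.
Fleet B against Moderate: payoffs 4, 6, 5, 8 → best response Heavy.
Fleet B against Heavy: payoffs 8, 1, 7, 4 → best response Rest.
Mutual best responses: (Light, Moderate); (Heavy, Rest).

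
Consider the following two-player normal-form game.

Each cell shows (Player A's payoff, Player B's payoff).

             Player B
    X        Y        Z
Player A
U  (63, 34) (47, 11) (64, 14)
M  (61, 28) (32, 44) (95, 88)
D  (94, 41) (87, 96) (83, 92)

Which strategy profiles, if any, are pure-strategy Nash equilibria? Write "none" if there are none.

Player A against X: payoffs 63, 61, 94 → best response D.
Player A against Y: payoffs 47, 32, 87 → best response D.
Player A against Z: payoffs 64, 95, 83 → best response M.
Player B against U: payoffs 34, 11, 14 → best response X.
Player B against M: payoffs 28, 44, 88 → best response Z.
Player B against D: payoffs 41, 96, 92 → best response Y.
Mutual best responses: (M, Z); (D, Y).

Pure-strategy Nash equilibria: (M, Z); (D, Y)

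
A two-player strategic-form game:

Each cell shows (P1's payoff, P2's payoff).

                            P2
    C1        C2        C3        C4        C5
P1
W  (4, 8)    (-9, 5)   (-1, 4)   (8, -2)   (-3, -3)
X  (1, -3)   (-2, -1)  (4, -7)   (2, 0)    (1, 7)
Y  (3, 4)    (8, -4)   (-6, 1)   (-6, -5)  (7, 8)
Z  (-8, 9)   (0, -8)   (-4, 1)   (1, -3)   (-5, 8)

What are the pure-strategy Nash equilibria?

Pure-strategy Nash equilibria: (W, C1) and (Y, C5)

For each player, find the best response to each opponent profile; mutual best responses are the pure NE.
P1 against C1: payoffs 4, 1, 3, -8 → best response W.
P1 against C2: payoffs -9, -2, 8, 0 → best response Y.
P1 against C3: payoffs -1, 4, -6, -4 → best response X.
P1 against C4: payoffs 8, 2, -6, 1 → best response W.
P1 against C5: payoffs -3, 1, 7, -5 → best response Y.
P2 against W: payoffs 8, 5, 4, -2, -3 → best response C1.
P2 against X: payoffs -3, -1, -7, 0, 7 → best response C5.
P2 against Y: payoffs 4, -4, 1, -5, 8 → best response C5.
P2 against Z: payoffs 9, -8, 1, -3, 8 → best response C1.
Mutual best responses: (W, C1); (Y, C5).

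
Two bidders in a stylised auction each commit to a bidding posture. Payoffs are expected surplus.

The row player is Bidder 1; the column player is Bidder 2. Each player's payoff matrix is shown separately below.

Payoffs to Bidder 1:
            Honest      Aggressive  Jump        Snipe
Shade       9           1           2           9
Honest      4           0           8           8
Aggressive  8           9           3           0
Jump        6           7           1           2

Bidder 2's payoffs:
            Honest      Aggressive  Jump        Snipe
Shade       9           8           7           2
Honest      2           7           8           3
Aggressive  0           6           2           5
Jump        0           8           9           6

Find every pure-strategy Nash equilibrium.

Pure-strategy Nash equilibria: (Shade, Honest) and (Honest, Jump) and (Aggressive, Aggressive)

Bidder 1 against Honest: payoffs 9, 4, 8, 6 → best response Shade.
Bidder 1 against Aggressive: payoffs 1, 0, 9, 7 → best response Aggressive.
Bidder 1 against Jump: payoffs 2, 8, 3, 1 → best response Honest.
Bidder 1 against Snipe: payoffs 9, 8, 0, 2 → best response Shade.
Bidder 2 against Shade: payoffs 9, 8, 7, 2 → best response Honest.
Bidder 2 against Honest: payoffs 2, 7, 8, 3 → best response Jump.
Bidder 2 against Aggressive: payoffs 0, 6, 2, 5 → best response Aggressive.
Bidder 2 against Jump: payoffs 0, 8, 9, 6 → best response Jump.
Mutual best responses: (Shade, Honest); (Honest, Jump); (Aggressive, Aggressive).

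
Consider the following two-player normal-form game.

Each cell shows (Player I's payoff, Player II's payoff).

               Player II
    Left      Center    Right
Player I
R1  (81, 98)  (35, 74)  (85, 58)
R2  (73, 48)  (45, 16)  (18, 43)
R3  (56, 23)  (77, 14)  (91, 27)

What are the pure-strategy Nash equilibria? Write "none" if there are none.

Pure-strategy Nash equilibria: (R1, Left), (R3, Right)

Mark each player's best response to every combination of opponents' strategies; a profile where every player is best-responding is a pure Nash equilibrium.
Player I against Left: payoffs 81, 73, 56 → best response R1.
Player I against Center: payoffs 35, 45, 77 → best response R3.
Player I against Right: payoffs 85, 18, 91 → best response R3.
Player II against R1: payoffs 98, 74, 58 → best response Left.
Player II against R2: payoffs 48, 16, 43 → best response Left.
Player II against R3: payoffs 23, 14, 27 → best response Right.
Mutual best responses: (R1, Left); (R3, Right).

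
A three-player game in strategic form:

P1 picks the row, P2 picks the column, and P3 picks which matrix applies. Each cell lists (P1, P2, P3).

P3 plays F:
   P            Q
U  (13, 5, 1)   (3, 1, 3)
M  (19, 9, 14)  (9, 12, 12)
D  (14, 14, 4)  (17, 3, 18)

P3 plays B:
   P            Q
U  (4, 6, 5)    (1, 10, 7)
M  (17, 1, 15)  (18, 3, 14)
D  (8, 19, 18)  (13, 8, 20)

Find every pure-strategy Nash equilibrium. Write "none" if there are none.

(M, Q, B)

(U, P, F): P1 can switch to M (13 → 19). Not NE.
(U, P, B): P1 can switch to M (4 → 17). Not NE.
(U, Q, F): P1 can switch to M (3 → 9). Not NE.
(U, Q, B): P1 can switch to M (1 → 18). Not NE.
(M, P, F): P2 can switch to Q (9 → 12). Not NE.
(M, P, B): P2 can switch to Q (1 → 3). Not NE.
(M, Q, F): P1 can switch to D (9 → 17). Not NE.
(M, Q, B): P1 gets 18, best alternative 13; P2 gets 3, best alternative 1; P3 gets 14, best alternative 12. No profitable deviation — NE.
(D, P, F): P1 can switch to M (14 → 19). Not NE.
(D, P, B): P1 can switch to M (8 → 17). Not NE.
(D, Q, F): P2 can switch to P (3 → 14). Not NE.
(The remaining 1 profile has a profitable deviation by the same check.)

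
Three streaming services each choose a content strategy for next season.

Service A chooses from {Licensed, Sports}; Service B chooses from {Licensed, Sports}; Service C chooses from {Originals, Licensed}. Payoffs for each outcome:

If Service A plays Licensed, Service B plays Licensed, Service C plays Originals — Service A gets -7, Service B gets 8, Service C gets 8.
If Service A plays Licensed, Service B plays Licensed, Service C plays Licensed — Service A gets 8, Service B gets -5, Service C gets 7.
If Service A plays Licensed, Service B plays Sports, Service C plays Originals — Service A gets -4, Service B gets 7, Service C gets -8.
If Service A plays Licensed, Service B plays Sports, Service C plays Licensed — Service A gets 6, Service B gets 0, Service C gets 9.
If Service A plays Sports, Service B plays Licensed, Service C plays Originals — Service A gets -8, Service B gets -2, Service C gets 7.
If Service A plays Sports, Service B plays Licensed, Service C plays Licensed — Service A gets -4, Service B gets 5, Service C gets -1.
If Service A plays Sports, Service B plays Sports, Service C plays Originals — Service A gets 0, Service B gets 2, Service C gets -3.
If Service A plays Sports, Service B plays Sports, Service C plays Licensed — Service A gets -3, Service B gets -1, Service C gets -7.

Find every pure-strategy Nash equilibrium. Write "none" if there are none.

Pure-strategy Nash equilibria: (Licensed, Licensed, Originals), (Licensed, Sports, Licensed), (Sports, Sports, Originals)

Service A against (Licensed, Originals): payoffs -7, -8 → best response Licensed.
Service A against (Licensed, Licensed): payoffs 8, -4 → best response Licensed.
Service A against (Sports, Originals): payoffs -4, 0 → best response Sports.
Service A against (Sports, Licensed): payoffs 6, -3 → best response Licensed.
Service B against (Licensed, Originals): payoffs 8, 7 → best response Licensed.
Service B against (Licensed, Licensed): payoffs -5, 0 → best response Sports.
Service B against (Sports, Originals): payoffs -2, 2 → best response Sports.
Service B against (Sports, Licensed): payoffs 5, -1 → best response Licensed.
Service C against (Licensed, Licensed): payoffs 8, 7 → best response Originals.
Service C against (Licensed, Sports): payoffs -8, 9 → best response Licensed.
Service C against (Sports, Licensed): payoffs 7, -1 → best response Originals.
Service C against (Sports, Sports): payoffs -3, -7 → best response Originals.
Mutual best responses: (Licensed, Licensed, Originals); (Licensed, Sports, Licensed); (Sports, Sports, Originals).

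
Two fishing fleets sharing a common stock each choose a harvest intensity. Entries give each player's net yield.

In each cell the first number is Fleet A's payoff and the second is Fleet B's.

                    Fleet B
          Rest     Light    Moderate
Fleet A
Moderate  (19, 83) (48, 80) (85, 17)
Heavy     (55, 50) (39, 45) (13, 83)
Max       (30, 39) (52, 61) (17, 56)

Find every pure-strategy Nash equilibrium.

Fleet A against Rest: payoffs 19, 55, 30 → best response Heavy.
Fleet A against Light: payoffs 48, 39, 52 → best response Max.
Fleet A against Moderate: payoffs 85, 13, 17 → best response Moderate.
Fleet B against Moderate: payoffs 83, 80, 17 → best response Rest.
Fleet B against Heavy: payoffs 50, 45, 83 → best response Moderate.
Fleet B against Max: payoffs 39, 61, 56 → best response Light.
Mutual best responses: (Max, Light).

Pure NE: (Max, Light)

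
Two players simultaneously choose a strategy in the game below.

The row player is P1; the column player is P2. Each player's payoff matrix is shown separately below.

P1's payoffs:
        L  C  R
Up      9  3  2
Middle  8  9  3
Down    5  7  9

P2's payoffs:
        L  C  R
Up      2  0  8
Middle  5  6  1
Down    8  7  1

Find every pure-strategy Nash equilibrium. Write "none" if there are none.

P1 against L: payoffs 9, 8, 5 → best response Up.
P1 against C: payoffs 3, 9, 7 → best response Middle.
P1 against R: payoffs 2, 3, 9 → best response Down.
P2 against Up: payoffs 2, 0, 8 → best response R.
P2 against Middle: payoffs 5, 6, 1 → best response C.
P2 against Down: payoffs 8, 7, 1 → best response L.
Mutual best responses: (Middle, C).

Pure NE: (Middle, C)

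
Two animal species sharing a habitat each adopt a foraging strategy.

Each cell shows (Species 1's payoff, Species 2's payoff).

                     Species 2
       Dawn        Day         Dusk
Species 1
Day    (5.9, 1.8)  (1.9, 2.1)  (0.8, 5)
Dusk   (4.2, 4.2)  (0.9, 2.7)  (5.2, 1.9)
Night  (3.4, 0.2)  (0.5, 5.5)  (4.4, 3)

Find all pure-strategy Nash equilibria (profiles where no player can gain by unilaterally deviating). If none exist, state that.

(Day, Dawn): Species 2 can switch to Day (1.8 → 2.1). Not NE.
(Day, Day): Species 2 can switch to Dusk (2.1 → 5). Not NE.
(Day, Dusk): Species 1 can switch to Dusk (0.8 → 5.2). Not NE.
(Dusk, Dawn): Species 1 can switch to Day (4.2 → 5.9). Not NE.
(Dusk, Day): Species 1 can switch to Day (0.9 → 1.9). Not NE.
(Dusk, Dusk): Species 2 can switch to Dawn (1.9 → 4.2). Not NE.
(Night, Dawn): Species 1 can switch to Day (3.4 → 5.9). Not NE.
(Night, Day): Species 1 can switch to Day (0.5 → 1.9). Not NE.
(The remaining 1 profile has a profitable deviation by the same check.)

This game has no pure Nash equilibrium.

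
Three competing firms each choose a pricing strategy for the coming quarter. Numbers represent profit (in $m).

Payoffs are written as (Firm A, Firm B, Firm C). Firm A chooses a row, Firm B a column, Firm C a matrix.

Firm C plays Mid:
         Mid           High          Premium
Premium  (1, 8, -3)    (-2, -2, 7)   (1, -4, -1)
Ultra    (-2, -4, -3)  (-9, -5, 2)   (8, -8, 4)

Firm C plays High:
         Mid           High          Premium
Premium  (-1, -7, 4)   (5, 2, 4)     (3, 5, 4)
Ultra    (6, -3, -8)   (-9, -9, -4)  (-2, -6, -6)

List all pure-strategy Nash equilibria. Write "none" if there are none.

Mark each player's best response to every combination of opponents' strategies; a profile where every player is best-responding is a pure Nash equilibrium.
Firm A against (Mid, Mid): payoffs 1, -2 → best response Premium.
Firm A against (Mid, High): payoffs -1, 6 → best response Ultra.
Firm A against (High, Mid): payoffs -2, -9 → best response Premium.
Firm A against (High, High): payoffs 5, -9 → best response Premium.
Firm A against (Premium, Mid): payoffs 1, 8 → best response Ultra.
Firm A against (Premium, High): payoffs 3, -2 → best response Premium.
Firm B against (Premium, Mid): payoffs 8, -2, -4 → best response Mid.
Firm B against (Premium, High): payoffs -7, 2, 5 → best response Premium.
Firm B against (Ultra, Mid): payoffs -4, -5, -8 → best response Mid.
Firm B against (Ultra, High): payoffs -3, -9, -6 → best response Mid.
Firm C against (Premium, Mid): payoffs -3, 4 → best response High.
Firm C against (Premium, High): payoffs 7, 4 → best response Mid.
Firm C against (Premium, Premium): payoffs -1, 4 → best response High.
Firm C against (Ultra, Mid): payoffs -3, -8 → best response Mid.
Firm C against (Ultra, High): payoffs 2, -4 → best response Mid.
Firm C against (Ultra, Premium): payoffs 4, -6 → best response Mid.
Mutual best responses: (Premium, Premium, High).

Pure NE: (Premium, Premium, High)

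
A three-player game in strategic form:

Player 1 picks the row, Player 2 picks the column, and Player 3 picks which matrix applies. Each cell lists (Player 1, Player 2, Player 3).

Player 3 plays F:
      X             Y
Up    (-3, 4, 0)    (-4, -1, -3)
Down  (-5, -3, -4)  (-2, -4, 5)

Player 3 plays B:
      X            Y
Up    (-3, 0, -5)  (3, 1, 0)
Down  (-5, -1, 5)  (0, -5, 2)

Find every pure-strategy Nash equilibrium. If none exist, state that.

Player 1 against (X, F): payoffs -3, -5 → best response Up.
Player 1 against (X, B): payoffs -3, -5 → best response Up.
Player 1 against (Y, F): payoffs -4, -2 → best response Down.
Player 1 against (Y, B): payoffs 3, 0 → best response Up.
Player 2 against (Up, F): payoffs 4, -1 → best response X.
Player 2 against (Up, B): payoffs 0, 1 → best response Y.
Player 2 against (Down, F): payoffs -3, -4 → best response X.
Player 2 against (Down, B): payoffs -1, -5 → best response X.
Player 3 against (Up, X): payoffs 0, -5 → best response F.
Player 3 against (Up, Y): payoffs -3, 0 → best response B.
Player 3 against (Down, X): payoffs -4, 5 → best response B.
Player 3 against (Down, Y): payoffs 5, 2 → best response F.
Mutual best responses: (Up, X, F); (Up, Y, B).

The pure Nash equilibria are (Up, X, F) and (Up, Y, B).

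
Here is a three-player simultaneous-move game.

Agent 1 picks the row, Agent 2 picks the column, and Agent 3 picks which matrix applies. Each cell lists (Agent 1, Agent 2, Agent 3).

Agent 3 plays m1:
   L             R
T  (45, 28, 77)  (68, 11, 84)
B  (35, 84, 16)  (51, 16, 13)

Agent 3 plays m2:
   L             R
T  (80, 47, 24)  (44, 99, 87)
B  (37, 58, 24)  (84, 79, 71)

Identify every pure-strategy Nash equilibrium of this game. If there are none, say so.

The pure Nash equilibria are (T, L, m1) and (B, R, m2).

(T, L, m1): Agent 1 gets 45, best alternative 35; Agent 2 gets 28, best alternative 11; Agent 3 gets 77, best alternative 24. No profitable deviation — NE.
(T, L, m2): Agent 2 can switch to R (47 → 99). Not NE.
(T, R, m1): Agent 2 can switch to L (11 → 28). Not NE.
(T, R, m2): Agent 1 can switch to B (44 → 84). Not NE.
(B, L, m1): Agent 1 can switch to T (35 → 45). Not NE.
(B, L, m2): Agent 1 can switch to T (37 → 80). Not NE.
(B, R, m1): Agent 1 can switch to T (51 → 68). Not NE.
(B, R, m2): Agent 1 gets 84, best alternative 44; Agent 2 gets 79, best alternative 58; Agent 3 gets 71, best alternative 13. No profitable deviation — NE.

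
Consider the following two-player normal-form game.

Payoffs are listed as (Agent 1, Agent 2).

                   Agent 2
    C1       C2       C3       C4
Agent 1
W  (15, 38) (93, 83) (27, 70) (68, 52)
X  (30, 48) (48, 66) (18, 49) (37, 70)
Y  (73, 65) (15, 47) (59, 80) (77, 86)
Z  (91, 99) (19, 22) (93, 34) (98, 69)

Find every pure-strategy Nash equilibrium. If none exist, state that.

Mark each player's best response to every combination of opponents' strategies; a profile where every player is best-responding is a pure Nash equilibrium.
Agent 1 against C1: payoffs 15, 30, 73, 91 → best response Z.
Agent 1 against C2: payoffs 93, 48, 15, 19 → best response W.
Agent 1 against C3: payoffs 27, 18, 59, 93 → best response Z.
Agent 1 against C4: payoffs 68, 37, 77, 98 → best response Z.
Agent 2 against W: payoffs 38, 83, 70, 52 → best response C2.
Agent 2 against X: payoffs 48, 66, 49, 70 → best response C4.
Agent 2 against Y: payoffs 65, 47, 80, 86 → best response C4.
Agent 2 against Z: payoffs 99, 22, 34, 69 → best response C1.
Mutual best responses: (W, C2); (Z, C1).

(W, C2) and (Z, C1)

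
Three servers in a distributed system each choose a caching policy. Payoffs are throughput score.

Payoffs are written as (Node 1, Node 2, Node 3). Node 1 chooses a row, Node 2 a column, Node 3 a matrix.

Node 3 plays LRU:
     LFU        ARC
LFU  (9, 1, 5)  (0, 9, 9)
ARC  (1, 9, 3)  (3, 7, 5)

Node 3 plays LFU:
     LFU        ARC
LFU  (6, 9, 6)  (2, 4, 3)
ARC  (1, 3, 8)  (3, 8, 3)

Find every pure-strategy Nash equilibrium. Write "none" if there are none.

The unique pure-strategy Nash equilibrium is (LFU, LFU, LFU).

Mark each player's best response to every combination of opponents' strategies; a profile where every player is best-responding is a pure Nash equilibrium.
Node 1 against (LFU, LRU): payoffs 9, 1 → best response LFU.
Node 1 against (LFU, LFU): payoffs 6, 1 → best response LFU.
Node 1 against (ARC, LRU): payoffs 0, 3 → best response ARC.
Node 1 against (ARC, LFU): payoffs 2, 3 → best response ARC.
Node 2 against (LFU, LRU): payoffs 1, 9 → best response ARC.
Node 2 against (LFU, LFU): payoffs 9, 4 → best response LFU.
Node 2 against (ARC, LRU): payoffs 9, 7 → best response LFU.
Node 2 against (ARC, LFU): payoffs 3, 8 → best response ARC.
Node 3 against (LFU, LFU): payoffs 5, 6 → best response LFU.
Node 3 against (LFU, ARC): payoffs 9, 3 → best response LRU.
Node 3 against (ARC, LFU): payoffs 3, 8 → best response LFU.
Node 3 against (ARC, ARC): payoffs 5, 3 → best response LRU.
Mutual best responses: (LFU, LFU, LFU).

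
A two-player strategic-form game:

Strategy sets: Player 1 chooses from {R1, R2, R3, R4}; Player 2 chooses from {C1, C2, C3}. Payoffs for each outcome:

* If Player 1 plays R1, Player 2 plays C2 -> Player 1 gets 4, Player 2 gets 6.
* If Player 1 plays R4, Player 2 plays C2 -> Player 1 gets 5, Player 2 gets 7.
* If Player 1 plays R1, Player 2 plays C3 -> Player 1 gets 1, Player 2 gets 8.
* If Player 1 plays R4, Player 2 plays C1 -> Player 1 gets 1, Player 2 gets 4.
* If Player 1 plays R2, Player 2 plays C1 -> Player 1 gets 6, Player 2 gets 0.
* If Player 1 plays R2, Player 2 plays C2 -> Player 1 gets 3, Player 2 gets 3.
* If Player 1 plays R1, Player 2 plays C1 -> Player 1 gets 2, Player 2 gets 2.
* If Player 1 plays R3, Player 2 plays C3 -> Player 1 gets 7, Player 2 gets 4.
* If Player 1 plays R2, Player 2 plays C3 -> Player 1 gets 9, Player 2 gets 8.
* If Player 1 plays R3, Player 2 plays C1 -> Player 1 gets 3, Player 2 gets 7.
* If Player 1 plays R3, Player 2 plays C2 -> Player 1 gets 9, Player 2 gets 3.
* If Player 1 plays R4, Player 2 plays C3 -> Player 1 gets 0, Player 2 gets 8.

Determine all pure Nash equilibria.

Player 1 against C1: payoffs 2, 6, 3, 1 → best response R2.
Player 1 against C2: payoffs 4, 3, 9, 5 → best response R3.
Player 1 against C3: payoffs 1, 9, 7, 0 → best response R2.
Player 2 against R1: payoffs 2, 6, 8 → best response C3.
Player 2 against R2: payoffs 0, 3, 8 → best response C3.
Player 2 against R3: payoffs 7, 3, 4 → best response C1.
Player 2 against R4: payoffs 4, 7, 8 → best response C3.
Mutual best responses: (R2, C3).

Pure NE: (R2, C3)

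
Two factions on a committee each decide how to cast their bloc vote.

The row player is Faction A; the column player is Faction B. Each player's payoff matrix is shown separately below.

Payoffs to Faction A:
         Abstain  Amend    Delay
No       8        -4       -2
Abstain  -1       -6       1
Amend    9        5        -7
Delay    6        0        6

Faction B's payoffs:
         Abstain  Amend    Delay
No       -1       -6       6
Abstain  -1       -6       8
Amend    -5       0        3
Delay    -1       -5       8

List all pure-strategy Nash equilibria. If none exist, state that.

The unique pure-strategy Nash equilibrium is (Delay, Delay).

Faction A against Abstain: payoffs 8, -1, 9, 6 → best response Amend.
Faction A against Amend: payoffs -4, -6, 5, 0 → best response Amend.
Faction A against Delay: payoffs -2, 1, -7, 6 → best response Delay.
Faction B against No: payoffs -1, -6, 6 → best response Delay.
Faction B against Abstain: payoffs -1, -6, 8 → best response Delay.
Faction B against Amend: payoffs -5, 0, 3 → best response Delay.
Faction B against Delay: payoffs -1, -5, 8 → best response Delay.
Mutual best responses: (Delay, Delay).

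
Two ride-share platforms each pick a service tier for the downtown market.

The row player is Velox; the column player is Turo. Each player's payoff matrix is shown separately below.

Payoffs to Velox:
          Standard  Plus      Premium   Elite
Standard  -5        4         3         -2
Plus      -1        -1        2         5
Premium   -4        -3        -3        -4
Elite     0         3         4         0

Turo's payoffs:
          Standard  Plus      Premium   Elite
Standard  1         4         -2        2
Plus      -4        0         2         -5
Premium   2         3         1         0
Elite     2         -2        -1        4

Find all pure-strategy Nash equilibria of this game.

Velox against Standard: payoffs -5, -1, -4, 0 → best response Elite.
Velox against Plus: payoffs 4, -1, -3, 3 → best response Standard.
Velox against Premium: payoffs 3, 2, -3, 4 → best response Elite.
Velox against Elite: payoffs -2, 5, -4, 0 → best response Plus.
Turo against Standard: payoffs 1, 4, -2, 2 → best response Plus.
Turo against Plus: payoffs -4, 0, 2, -5 → best response Premium.
Turo against Premium: payoffs 2, 3, 1, 0 → best response Plus.
Turo against Elite: payoffs 2, -2, -1, 4 → best response Elite.
Mutual best responses: (Standard, Plus).

Pure NE: (Standard, Plus)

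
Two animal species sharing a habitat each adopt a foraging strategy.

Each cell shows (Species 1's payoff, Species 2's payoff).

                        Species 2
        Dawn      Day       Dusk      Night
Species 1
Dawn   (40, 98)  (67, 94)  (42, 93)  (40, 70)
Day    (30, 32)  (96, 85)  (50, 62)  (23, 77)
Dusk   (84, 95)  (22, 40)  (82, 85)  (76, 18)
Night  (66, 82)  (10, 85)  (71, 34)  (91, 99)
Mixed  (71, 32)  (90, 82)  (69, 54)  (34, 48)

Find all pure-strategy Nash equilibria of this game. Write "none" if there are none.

Species 1 against Dawn: payoffs 40, 30, 84, 66, 71 → best response Dusk.
Species 1 against Day: payoffs 67, 96, 22, 10, 90 → best response Day.
Species 1 against Dusk: payoffs 42, 50, 82, 71, 69 → best response Dusk.
Species 1 against Night: payoffs 40, 23, 76, 91, 34 → best response Night.
Species 2 against Dawn: payoffs 98, 94, 93, 70 → best response Dawn.
Species 2 against Day: payoffs 32, 85, 62, 77 → best response Day.
Species 2 against Dusk: payoffs 95, 40, 85, 18 → best response Dawn.
Species 2 against Night: payoffs 82, 85, 34, 99 → best response Night.
Species 2 against Mixed: payoffs 32, 82, 54, 48 → best response Day.
Mutual best responses: (Day, Day); (Dusk, Dawn); (Night, Night).

The pure Nash equilibria are (Day, Day), (Dusk, Dawn), (Night, Night).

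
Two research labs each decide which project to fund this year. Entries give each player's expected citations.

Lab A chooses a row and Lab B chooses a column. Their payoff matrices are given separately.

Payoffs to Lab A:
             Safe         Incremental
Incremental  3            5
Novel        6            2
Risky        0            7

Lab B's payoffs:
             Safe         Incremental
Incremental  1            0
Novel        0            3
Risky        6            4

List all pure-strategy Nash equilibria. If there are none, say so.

No pure-strategy Nash equilibrium.

Mark each player's best response to every combination of opponents' strategies; a profile where every player is best-responding is a pure Nash equilibrium.
Lab A against Safe: payoffs 3, 6, 0 → best response Novel.
Lab A against Incremental: payoffs 5, 2, 7 → best response Risky.
Lab B against Incremental: payoffs 1, 0 → best response Safe.
Lab B against Novel: payoffs 0, 3 → best response Incremental.
Lab B against Risky: payoffs 6, 4 → best response Safe.
No profile is a mutual best response for all players.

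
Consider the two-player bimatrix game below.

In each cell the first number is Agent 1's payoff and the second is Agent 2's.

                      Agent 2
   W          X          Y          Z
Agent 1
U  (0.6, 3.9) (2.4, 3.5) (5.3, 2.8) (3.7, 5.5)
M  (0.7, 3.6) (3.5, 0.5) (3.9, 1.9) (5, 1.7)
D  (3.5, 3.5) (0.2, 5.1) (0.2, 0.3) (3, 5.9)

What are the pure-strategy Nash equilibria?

This game has no pure Nash equilibrium.

Agent 1 against W: payoffs 0.6, 0.7, 3.5 → best response D.
Agent 1 against X: payoffs 2.4, 3.5, 0.2 → best response M.
Agent 1 against Y: payoffs 5.3, 3.9, 0.2 → best response U.
Agent 1 against Z: payoffs 3.7, 5, 3 → best response M.
Agent 2 against U: payoffs 3.9, 3.5, 2.8, 5.5 → best response Z.
Agent 2 against M: payoffs 3.6, 0.5, 1.9, 1.7 → best response W.
Agent 2 against D: payoffs 3.5, 5.1, 0.3, 5.9 → best response Z.
No profile is a mutual best response for all players.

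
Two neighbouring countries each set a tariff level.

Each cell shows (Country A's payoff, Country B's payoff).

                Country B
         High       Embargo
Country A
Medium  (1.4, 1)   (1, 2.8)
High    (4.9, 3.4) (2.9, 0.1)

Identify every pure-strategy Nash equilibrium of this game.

Check each profile: it is a Nash equilibrium iff no player can strictly gain by switching unilaterally.
(Medium, High): Country A can switch to High (1.4 → 4.9). Not NE.
(Medium, Embargo): Country A can switch to High (1 → 2.9). Not NE.
(High, High): Country A gets 4.9, best alternative 1.4; Country B gets 3.4, best alternative 0.1. No profitable deviation — NE.
(High, Embargo): Country B can switch to High (0.1 → 3.4). Not NE.

The unique pure-strategy Nash equilibrium is (High, High).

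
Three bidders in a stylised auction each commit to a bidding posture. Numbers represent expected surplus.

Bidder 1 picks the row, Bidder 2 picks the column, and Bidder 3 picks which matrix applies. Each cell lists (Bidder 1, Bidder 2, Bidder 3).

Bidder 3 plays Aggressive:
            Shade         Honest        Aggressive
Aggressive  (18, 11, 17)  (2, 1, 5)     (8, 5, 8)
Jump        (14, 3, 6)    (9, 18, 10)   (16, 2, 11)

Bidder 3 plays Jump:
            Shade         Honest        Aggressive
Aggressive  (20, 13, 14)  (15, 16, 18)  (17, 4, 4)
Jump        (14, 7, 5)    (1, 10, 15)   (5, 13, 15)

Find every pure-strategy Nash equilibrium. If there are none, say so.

Bidder 1 against (Shade, Aggressive): payoffs 18, 14 → best response Aggressive.
Bidder 1 against (Shade, Jump): payoffs 20, 14 → best response Aggressive.
Bidder 1 against (Honest, Aggressive): payoffs 2, 9 → best response Jump.
Bidder 1 against (Honest, Jump): payoffs 15, 1 → best response Aggressive.
Bidder 1 against (Aggressive, Aggressive): payoffs 8, 16 → best response Jump.
Bidder 1 against (Aggressive, Jump): payoffs 17, 5 → best response Aggressive.
Bidder 2 against (Aggressive, Aggressive): payoffs 11, 1, 5 → best response Shade.
Bidder 2 against (Aggressive, Jump): payoffs 13, 16, 4 → best response Honest.
Bidder 2 against (Jump, Aggressive): payoffs 3, 18, 2 → best response Honest.
Bidder 2 against (Jump, Jump): payoffs 7, 10, 13 → best response Aggressive.
Bidder 3 against (Aggressive, Shade): payoffs 17, 14 → best response Aggressive.
Bidder 3 against (Aggressive, Honest): payoffs 5, 18 → best response Jump.
Bidder 3 against (Aggressive, Aggressive): payoffs 8, 4 → best response Aggressive.
Bidder 3 against (Jump, Shade): payoffs 6, 5 → best response Aggressive.
Bidder 3 against (Jump, Honest): payoffs 10, 15 → best response Jump.
Bidder 3 against (Jump, Aggressive): payoffs 11, 15 → best response Jump.
Mutual best responses: (Aggressive, Shade, Aggressive); (Aggressive, Honest, Jump).

(Aggressive, Shade, Aggressive), (Aggressive, Honest, Jump)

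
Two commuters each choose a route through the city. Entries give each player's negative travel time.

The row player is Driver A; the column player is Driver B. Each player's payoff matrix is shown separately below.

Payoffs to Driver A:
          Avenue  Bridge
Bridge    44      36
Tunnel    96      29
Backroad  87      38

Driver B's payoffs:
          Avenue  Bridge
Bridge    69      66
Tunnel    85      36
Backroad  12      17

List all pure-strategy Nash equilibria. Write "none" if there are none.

The pure Nash equilibria are (Tunnel, Avenue) and (Backroad, Bridge).

Driver A against Avenue: payoffs 44, 96, 87 → best response Tunnel.
Driver A against Bridge: payoffs 36, 29, 38 → best response Backroad.
Driver B against Bridge: payoffs 69, 66 → best response Avenue.
Driver B against Tunnel: payoffs 85, 36 → best response Avenue.
Driver B against Backroad: payoffs 12, 17 → best response Bridge.
Mutual best responses: (Tunnel, Avenue); (Backroad, Bridge).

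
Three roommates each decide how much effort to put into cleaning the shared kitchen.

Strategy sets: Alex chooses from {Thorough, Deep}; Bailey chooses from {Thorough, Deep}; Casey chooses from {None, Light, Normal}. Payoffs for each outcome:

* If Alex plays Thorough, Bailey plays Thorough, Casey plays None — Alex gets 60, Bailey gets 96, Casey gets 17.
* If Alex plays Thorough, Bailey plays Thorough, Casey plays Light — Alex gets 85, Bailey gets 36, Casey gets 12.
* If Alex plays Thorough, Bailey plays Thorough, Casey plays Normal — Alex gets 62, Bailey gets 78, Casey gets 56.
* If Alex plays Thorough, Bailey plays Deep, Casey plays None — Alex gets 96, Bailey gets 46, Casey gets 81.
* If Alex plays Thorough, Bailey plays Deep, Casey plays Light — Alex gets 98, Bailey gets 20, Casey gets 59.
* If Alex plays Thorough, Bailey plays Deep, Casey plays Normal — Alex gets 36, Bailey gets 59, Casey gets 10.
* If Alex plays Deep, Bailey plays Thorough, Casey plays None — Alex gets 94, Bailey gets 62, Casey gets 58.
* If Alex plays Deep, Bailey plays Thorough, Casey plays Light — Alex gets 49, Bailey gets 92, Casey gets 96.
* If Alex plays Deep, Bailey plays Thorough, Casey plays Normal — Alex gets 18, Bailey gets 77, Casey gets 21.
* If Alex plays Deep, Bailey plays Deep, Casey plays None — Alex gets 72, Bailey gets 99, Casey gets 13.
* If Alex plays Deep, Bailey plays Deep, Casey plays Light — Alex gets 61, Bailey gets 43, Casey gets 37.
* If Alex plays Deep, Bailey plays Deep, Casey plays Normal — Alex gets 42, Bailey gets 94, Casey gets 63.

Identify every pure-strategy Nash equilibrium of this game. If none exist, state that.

Pure-strategy Nash equilibria: (Thorough, Thorough, Normal), (Deep, Deep, Normal)

Alex against (Thorough, None): payoffs 60, 94 → best response Deep.
Alex against (Thorough, Light): payoffs 85, 49 → best response Thorough.
Alex against (Thorough, Normal): payoffs 62, 18 → best response Thorough.
Alex against (Deep, None): payoffs 96, 72 → best response Thorough.
Alex against (Deep, Light): payoffs 98, 61 → best response Thorough.
Alex against (Deep, Normal): payoffs 36, 42 → best response Deep.
Bailey against (Thorough, None): payoffs 96, 46 → best response Thorough.
Bailey against (Thorough, Light): payoffs 36, 20 → best response Thorough.
Bailey against (Thorough, Normal): payoffs 78, 59 → best response Thorough.
Bailey against (Deep, None): payoffs 62, 99 → best response Deep.
Bailey against (Deep, Light): payoffs 92, 43 → best response Thorough.
Bailey against (Deep, Normal): payoffs 77, 94 → best response Deep.
Casey against (Thorough, Thorough): payoffs 17, 12, 56 → best response Normal.
Casey against (Thorough, Deep): payoffs 81, 59, 10 → best response None.
Casey against (Deep, Thorough): payoffs 58, 96, 21 → best response Light.
Casey against (Deep, Deep): payoffs 13, 37, 63 → best response Normal.
Mutual best responses: (Thorough, Thorough, Normal); (Deep, Deep, Normal).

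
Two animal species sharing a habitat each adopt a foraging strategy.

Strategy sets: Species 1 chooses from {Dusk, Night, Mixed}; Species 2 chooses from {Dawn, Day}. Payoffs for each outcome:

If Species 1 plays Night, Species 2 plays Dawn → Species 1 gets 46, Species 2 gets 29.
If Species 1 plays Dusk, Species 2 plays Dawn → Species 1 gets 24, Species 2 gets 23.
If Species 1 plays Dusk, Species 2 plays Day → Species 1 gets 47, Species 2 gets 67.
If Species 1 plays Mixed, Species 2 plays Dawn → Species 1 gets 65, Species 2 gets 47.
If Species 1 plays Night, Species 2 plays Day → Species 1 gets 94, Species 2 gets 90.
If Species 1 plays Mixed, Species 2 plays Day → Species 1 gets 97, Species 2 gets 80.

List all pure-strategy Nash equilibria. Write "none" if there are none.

(Mixed, Day)

(Dusk, Dawn): Species 1 can switch to Night (24 → 46). Not NE.
(Dusk, Day): Species 1 can switch to Night (47 → 94). Not NE.
(Night, Dawn): Species 1 can switch to Mixed (46 → 65). Not NE.
(Night, Day): Species 1 can switch to Mixed (94 → 97). Not NE.
(Mixed, Dawn): Species 2 can switch to Day (47 → 80). Not NE.
(Mixed, Day): Species 1 gets 97, best alternative 94; Species 2 gets 80, best alternative 47. No profitable deviation — NE.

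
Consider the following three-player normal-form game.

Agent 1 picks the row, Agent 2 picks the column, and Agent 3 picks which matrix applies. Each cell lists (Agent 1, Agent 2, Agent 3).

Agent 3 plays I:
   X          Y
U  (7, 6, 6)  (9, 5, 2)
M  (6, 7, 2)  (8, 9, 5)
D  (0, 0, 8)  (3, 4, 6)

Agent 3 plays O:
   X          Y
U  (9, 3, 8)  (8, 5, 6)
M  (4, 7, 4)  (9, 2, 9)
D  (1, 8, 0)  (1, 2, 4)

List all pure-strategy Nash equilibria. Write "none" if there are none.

none

(U, X, I): Agent 3 can switch to O (6 → 8). Not NE.
(U, X, O): Agent 2 can switch to Y (3 → 5). Not NE.
(U, Y, I): Agent 2 can switch to X (5 → 6). Not NE.
(U, Y, O): Agent 1 can switch to M (8 → 9). Not NE.
(M, X, I): Agent 1 can switch to U (6 → 7). Not NE.
(M, X, O): Agent 1 can switch to U (4 → 9). Not NE.
(The remaining 6 profiles each have a profitable deviation by the same check.)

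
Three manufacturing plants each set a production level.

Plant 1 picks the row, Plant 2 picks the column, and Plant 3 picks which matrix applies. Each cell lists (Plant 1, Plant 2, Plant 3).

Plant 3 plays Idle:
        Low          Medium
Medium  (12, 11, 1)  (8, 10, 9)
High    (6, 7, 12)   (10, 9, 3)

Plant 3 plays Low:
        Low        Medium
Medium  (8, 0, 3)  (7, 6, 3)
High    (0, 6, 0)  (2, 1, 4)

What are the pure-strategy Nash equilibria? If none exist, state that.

There is no pure-strategy Nash equilibrium.

For each player, find the best response to each opponent profile; mutual best responses are the pure NE.
Plant 1 against (Low, Idle): payoffs 12, 6 → best response Medium.
Plant 1 against (Low, Low): payoffs 8, 0 → best response Medium.
Plant 1 against (Medium, Idle): payoffs 8, 10 → best response High.
Plant 1 against (Medium, Low): payoffs 7, 2 → best response Medium.
Plant 2 against (Medium, Idle): payoffs 11, 10 → best response Low.
Plant 2 against (Medium, Low): payoffs 0, 6 → best response Medium.
Plant 2 against (High, Idle): payoffs 7, 9 → best response Medium.
Plant 2 against (High, Low): payoffs 6, 1 → best response Low.
Plant 3 against (Medium, Low): payoffs 1, 3 → best response Low.
Plant 3 against (Medium, Medium): payoffs 9, 3 → best response Idle.
Plant 3 against (High, Low): payoffs 12, 0 → best response Idle.
Plant 3 against (High, Medium): payoffs 3, 4 → best response Low.
No profile is a mutual best response for all players.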